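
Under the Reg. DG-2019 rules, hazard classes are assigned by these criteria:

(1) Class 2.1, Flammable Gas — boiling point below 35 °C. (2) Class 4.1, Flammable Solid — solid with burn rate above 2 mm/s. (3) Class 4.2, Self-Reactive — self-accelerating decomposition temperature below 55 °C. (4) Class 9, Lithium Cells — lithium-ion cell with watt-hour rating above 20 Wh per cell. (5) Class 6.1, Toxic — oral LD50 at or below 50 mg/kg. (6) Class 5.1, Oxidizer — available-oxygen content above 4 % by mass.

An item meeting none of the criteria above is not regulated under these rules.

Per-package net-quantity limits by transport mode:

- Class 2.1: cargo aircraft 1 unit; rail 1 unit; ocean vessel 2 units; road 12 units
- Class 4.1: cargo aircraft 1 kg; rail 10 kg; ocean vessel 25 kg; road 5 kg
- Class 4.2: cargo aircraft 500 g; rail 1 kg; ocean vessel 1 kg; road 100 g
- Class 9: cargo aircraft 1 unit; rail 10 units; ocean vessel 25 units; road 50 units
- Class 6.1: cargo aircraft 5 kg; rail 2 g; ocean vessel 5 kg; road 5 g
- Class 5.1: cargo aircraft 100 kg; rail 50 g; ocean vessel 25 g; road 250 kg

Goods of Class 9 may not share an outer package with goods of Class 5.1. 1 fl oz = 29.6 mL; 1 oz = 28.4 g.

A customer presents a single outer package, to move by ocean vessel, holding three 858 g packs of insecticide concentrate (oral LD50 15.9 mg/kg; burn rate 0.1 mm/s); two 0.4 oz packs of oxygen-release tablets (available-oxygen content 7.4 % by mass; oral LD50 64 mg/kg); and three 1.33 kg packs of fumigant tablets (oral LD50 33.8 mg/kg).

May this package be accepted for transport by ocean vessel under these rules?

The insecticide concentrate has oral LD50 15.9 mg/kg, which is ≤ 50 mg/kg, so it is Class 6.1 (Toxic).
The oxygen-release tablets have available-oxygen content 7.4 % by mass, which is > 4 % by mass, so they are Class 5.1 (Oxidizer).
The fumigant tablets have oral LD50 33.8 mg/kg, which is ≤ 50 mg/kg, so they are Class 6.1 (Toxic).
Class 6.1 net quantity: (three 858 g packs = 2.574 kg) + (three 1.33 kg packs = 3.99 kg) = 6.564 kg.
That exceeds the Class 6.1 ocean vessel limit of 5 kg.
Class 5.1 quantity: two 0.4 oz packs = 22.72 g.
22.72 g is within the ocean vessel limit of 25 g for Class 5.1.
The segregation rule (Class 9 with Class 5.1) does not apply to Class 6.1 with Class 5.1.

No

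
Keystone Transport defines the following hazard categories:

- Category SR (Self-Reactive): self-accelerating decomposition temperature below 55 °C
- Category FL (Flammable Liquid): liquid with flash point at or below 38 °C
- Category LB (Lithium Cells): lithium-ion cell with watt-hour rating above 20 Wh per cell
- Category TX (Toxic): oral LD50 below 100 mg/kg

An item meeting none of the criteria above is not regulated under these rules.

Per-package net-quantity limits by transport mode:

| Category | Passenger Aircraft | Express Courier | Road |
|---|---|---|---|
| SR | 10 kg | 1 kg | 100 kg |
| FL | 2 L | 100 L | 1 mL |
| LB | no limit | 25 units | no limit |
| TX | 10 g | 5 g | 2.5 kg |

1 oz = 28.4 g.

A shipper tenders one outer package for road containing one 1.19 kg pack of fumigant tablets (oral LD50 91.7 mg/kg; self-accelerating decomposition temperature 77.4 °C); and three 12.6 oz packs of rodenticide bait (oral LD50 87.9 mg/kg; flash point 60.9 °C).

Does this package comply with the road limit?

Oral LD50 91.7 mg/kg meets the Category TX criterion (Toxic), so the fumigant tablets are Category TX.
Oral LD50 87.9 mg/kg meets the Category TX criterion (Toxic), so the rodenticide bait is Category TX.
Category TX net quantity: 1.19 kg + (three 12.6 oz packs = 1073.52 g) = 2263.52 g.
2263.52 g is within the road limit of 2.5 kg for Category TX.

Yes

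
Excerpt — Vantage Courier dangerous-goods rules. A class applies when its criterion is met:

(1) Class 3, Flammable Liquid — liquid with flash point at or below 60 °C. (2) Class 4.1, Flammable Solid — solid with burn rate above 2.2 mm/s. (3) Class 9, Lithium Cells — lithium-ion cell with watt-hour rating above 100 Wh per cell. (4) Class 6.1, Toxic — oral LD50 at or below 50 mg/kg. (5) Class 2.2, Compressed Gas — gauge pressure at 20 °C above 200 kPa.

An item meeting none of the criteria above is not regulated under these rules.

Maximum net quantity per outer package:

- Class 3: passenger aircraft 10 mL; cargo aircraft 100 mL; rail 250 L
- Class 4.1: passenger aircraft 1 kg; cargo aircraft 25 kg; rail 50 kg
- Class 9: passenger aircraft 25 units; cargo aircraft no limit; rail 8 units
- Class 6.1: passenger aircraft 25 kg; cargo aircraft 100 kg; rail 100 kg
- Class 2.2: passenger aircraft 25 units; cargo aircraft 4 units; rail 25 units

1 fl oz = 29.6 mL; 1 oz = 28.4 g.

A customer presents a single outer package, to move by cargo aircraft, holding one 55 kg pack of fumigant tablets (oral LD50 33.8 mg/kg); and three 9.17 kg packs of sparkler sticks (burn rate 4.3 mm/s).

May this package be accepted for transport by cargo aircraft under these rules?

Oral LD50 33.8 mg/kg meets the Class 6.1 criterion (Toxic), so the fumigant tablets are Class 6.1.
With burn rate 4.3 mm/s (> 2.2 mm/s), the sparkler sticks fall in Class 4.1.
Class 4.1 quantity: three 9.17 kg packs = 27.51 kg.
27.51 kg exceeds the cargo aircraft limit of 25 kg for Class 4.1.
Class 6.1 quantity: 55 kg.
That is within the Class 6.1 cargo aircraft limit of 100 kg.

No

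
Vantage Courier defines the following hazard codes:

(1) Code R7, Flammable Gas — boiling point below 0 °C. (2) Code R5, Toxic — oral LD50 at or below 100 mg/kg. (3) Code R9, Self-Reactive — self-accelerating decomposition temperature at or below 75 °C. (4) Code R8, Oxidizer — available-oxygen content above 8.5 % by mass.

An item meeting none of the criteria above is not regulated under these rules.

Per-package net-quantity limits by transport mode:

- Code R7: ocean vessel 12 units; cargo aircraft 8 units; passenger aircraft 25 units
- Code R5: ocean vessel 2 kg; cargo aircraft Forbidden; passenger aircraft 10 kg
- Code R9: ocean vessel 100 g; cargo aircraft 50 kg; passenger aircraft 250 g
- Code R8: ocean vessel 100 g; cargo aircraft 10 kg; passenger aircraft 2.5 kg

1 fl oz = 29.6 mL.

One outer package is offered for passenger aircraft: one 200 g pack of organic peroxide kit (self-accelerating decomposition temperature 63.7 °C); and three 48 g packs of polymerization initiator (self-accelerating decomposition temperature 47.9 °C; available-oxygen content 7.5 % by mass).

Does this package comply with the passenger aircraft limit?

Organic peroxide kit: self-accelerating decomposition temperature 63.7 °C ≤ 75 °C → Code R9 (Self-Reactive).
With self-accelerating decomposition temperature 47.9 °C (≤ 75 °C), the polymerization initiator falls in Code R9.
Code R9 net quantity: 200 g + (three 48 g packs = 144 g) = 344 g.
344 g exceeds the passenger aircraft limit of 250 g for Code R9.

No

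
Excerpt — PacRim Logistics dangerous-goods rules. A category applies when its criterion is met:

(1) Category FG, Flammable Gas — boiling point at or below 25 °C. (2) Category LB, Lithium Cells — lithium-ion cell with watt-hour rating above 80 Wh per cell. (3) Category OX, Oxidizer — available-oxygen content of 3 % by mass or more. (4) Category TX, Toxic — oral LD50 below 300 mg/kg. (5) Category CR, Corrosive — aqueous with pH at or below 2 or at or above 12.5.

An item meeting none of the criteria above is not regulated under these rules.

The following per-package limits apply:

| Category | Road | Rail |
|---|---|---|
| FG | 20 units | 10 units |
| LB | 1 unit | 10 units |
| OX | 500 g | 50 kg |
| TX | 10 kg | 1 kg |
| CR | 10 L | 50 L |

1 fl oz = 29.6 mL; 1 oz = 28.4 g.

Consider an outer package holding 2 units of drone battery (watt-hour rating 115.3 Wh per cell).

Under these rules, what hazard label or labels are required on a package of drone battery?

Category LB

Drone battery: watt-hour rating 115.3 Wh per cell > 80 Wh per cell → Category LB (Lithium Cells).
Only the Category LB label is required.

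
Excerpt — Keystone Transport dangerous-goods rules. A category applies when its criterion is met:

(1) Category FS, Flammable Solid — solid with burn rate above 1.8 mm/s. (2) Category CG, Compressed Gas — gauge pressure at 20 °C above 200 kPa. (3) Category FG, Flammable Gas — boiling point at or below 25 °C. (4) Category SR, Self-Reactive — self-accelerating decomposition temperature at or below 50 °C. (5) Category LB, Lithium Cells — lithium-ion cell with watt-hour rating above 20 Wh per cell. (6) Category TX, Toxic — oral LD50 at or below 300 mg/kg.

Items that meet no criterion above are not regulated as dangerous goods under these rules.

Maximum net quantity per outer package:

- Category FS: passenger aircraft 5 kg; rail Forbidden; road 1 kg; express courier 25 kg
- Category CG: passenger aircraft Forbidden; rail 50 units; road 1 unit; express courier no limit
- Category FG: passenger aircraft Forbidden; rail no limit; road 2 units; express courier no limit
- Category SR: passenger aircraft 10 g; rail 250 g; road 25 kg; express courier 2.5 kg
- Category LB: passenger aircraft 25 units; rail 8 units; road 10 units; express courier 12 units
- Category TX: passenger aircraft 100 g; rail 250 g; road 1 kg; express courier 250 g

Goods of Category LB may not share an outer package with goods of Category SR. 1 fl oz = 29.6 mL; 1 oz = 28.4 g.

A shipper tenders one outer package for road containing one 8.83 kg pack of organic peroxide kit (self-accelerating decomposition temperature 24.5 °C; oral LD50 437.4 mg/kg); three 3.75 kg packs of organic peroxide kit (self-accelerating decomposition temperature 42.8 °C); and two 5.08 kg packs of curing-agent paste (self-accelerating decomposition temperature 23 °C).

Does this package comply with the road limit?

With self-accelerating decomposition temperature 24.5 °C (≤ 50 °C), the organic peroxide kit falls in Category SR.
Organic peroxide kit: self-accelerating decomposition temperature 42.8 °C ≤ 50 °C → Category SR (Self-Reactive).
The curing-agent paste has self-accelerating decomposition temperature 23 °C, which is ≤ 50 °C, so it is Category SR (Self-Reactive).
Category SR net quantity: 8.83 kg + (three 3.75 kg packs = 11.25 kg) + (two 5.08 kg packs = 10.16 kg) = 30.24 kg.
30.24 kg > 25 kg (road limit, Category SR) — over the limit.

No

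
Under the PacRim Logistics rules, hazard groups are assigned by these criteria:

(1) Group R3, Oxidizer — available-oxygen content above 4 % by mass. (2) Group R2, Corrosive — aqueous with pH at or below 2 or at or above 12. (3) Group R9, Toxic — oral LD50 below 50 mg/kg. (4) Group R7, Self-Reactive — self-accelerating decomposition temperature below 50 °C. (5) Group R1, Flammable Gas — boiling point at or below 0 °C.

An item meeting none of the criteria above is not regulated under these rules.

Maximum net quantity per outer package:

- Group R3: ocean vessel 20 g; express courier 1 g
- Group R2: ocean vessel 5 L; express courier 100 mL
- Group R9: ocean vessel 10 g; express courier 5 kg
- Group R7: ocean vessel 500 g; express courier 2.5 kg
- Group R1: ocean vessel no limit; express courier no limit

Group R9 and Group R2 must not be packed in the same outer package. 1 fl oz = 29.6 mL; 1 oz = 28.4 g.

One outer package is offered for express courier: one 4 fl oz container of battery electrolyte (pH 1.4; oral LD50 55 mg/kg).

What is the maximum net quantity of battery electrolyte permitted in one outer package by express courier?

100 mL

With pH 1.4 (≤ 2), the battery electrolyte falls in Group R2.
The express courier limit for Group R2 is 100 mL.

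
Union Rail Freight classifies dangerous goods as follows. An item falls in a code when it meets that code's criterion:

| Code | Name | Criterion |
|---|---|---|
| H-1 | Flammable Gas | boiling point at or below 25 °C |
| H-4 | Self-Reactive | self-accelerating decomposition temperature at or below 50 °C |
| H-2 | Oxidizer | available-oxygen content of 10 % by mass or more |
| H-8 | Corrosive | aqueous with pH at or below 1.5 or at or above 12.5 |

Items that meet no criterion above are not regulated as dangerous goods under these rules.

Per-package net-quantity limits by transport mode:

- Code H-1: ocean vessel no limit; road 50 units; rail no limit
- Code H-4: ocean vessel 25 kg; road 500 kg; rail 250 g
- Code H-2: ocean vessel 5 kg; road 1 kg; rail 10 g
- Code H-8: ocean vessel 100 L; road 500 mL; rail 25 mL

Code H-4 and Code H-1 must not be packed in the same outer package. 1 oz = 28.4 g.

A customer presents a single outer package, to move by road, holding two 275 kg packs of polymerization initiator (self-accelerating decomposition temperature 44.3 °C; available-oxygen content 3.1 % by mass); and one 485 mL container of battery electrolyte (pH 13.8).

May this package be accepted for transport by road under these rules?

No

With self-accelerating decomposition temperature 44.3 °C (≤ 50 °C), the polymerization initiator falls in Code H-4.
Battery electrolyte: pH 13.8 ≥ 12.5 → Code H-8 (Corrosive).
Code H-4 quantity: two 275 kg packs = 550 kg.
That exceeds the Code H-4 road limit of 500 kg.
Code H-8 quantity: 485 mL.
485 mL ≤ 500 mL (road limit, Code H-8) — within limit.
The segregation rule (Code H-4 with Code H-1) does not apply to Code H-4 with Code H-8.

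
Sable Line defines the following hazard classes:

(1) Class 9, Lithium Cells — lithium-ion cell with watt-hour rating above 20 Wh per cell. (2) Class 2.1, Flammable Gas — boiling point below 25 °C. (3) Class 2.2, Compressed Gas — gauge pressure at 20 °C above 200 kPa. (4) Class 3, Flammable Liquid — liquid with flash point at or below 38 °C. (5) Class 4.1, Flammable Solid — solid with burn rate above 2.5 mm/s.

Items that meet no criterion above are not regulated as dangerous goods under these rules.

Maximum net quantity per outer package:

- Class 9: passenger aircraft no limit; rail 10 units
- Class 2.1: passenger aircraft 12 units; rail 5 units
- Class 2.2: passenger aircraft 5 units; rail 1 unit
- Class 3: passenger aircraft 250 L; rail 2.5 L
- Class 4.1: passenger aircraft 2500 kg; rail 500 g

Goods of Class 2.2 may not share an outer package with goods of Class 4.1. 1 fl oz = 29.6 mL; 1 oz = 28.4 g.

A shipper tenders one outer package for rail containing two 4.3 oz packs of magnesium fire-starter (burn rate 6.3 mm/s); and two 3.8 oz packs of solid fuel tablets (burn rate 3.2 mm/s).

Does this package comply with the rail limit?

Yes

The magnesium fire-starter has burn rate 6.3 mm/s, which is > 2.5 mm/s, so it is Class 4.1 (Flammable Solid).
Solid fuel tablets: burn rate 3.2 mm/s > 2.5 mm/s → Class 4.1 (Flammable Solid).
Total Class 4.1: (two 4.3 oz packs = 244.24 g) + (two 3.8 oz packs = 215.84 g) = 460.08 g.
460.08 g is within the rail limit of 500 g for Class 4.1.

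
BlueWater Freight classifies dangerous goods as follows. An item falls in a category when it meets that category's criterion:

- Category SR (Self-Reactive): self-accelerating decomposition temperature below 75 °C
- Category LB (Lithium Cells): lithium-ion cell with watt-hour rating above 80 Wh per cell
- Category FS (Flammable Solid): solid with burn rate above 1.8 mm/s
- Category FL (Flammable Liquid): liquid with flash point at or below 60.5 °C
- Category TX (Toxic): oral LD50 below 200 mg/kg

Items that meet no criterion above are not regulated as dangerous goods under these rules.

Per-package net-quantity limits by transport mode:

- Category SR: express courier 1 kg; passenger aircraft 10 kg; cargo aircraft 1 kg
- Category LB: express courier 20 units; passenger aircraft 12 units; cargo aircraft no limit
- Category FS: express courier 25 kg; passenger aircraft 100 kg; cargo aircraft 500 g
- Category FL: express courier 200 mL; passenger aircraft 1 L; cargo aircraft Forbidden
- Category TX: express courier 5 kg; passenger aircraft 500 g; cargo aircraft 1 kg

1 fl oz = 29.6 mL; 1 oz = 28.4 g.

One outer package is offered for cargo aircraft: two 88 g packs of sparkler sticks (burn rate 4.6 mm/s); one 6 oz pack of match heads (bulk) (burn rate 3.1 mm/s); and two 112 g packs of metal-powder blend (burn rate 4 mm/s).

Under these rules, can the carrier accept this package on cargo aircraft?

The sparkler sticks have burn rate 4.6 mm/s, which is > 1.8 mm/s, so they are Category FS (Flammable Solid).
The match heads (bulk) have burn rate 3.1 mm/s, which is > 1.8 mm/s, so they are Category FS (Flammable Solid).
The metal-powder blend has burn rate 4 mm/s, which is > 1.8 mm/s, so it is Category FS (Flammable Solid).
Total Category FS: (two 88 g packs = 176 g) + (one 6 oz pack = 170.4 g) + (two 112 g packs = 224 g) = 570.4 g.
570.4 g > 500 g (cargo aircraft limit, Category FS) — over the limit.

No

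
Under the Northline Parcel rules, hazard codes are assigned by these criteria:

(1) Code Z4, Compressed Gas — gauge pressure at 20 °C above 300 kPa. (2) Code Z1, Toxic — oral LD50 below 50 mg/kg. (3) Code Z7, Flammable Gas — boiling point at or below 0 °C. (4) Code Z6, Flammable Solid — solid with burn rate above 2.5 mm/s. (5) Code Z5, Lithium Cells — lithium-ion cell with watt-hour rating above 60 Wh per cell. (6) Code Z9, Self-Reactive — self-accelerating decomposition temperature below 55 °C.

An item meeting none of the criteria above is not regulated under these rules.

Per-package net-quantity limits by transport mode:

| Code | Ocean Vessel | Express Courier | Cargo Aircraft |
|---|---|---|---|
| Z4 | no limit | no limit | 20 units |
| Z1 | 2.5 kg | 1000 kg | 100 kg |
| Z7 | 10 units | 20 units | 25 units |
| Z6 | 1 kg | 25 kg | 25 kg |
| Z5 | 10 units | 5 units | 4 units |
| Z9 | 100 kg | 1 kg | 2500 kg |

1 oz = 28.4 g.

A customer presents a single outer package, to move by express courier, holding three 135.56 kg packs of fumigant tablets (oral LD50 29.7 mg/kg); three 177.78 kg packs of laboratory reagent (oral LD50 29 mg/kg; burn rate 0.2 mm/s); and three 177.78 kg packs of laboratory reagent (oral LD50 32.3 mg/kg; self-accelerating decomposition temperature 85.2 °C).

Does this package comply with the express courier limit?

Fumigant tablets: oral LD50 29.7 mg/kg < 50 mg/kg → Code Z1 (Toxic).
Oral LD50 29 mg/kg meets the Code Z1 criterion (Toxic), so the laboratory reagent is Code Z1.
Oral LD50 32.3 mg/kg meets the Code Z1 criterion (Toxic), so the laboratory reagent is Code Z1.
Code Z1 net quantity: (three 135.56 kg packs = 406.68 kg) + (three 177.78 kg packs = 533.34 kg) + (three 177.78 kg packs = 533.34 kg) = 1473.36 kg.
1473.36 kg exceeds the express courier limit of 1000 kg for Code Z1.

No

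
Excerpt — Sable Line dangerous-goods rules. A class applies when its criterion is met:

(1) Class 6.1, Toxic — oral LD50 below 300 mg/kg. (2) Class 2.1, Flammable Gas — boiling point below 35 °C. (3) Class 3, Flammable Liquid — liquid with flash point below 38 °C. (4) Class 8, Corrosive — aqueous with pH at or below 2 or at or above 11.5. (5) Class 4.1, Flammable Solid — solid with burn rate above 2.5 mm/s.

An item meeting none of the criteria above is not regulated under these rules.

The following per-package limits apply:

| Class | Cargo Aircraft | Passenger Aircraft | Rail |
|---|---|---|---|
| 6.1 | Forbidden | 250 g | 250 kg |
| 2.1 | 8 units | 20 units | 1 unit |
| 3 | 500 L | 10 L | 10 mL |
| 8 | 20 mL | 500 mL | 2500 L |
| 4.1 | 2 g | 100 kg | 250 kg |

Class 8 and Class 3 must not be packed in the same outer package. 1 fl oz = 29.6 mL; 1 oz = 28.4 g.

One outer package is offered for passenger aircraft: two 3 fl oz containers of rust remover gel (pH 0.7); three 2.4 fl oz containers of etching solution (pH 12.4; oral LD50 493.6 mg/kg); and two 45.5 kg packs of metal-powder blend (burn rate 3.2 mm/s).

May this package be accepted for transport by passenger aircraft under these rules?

Yes

With pH 0.7 (≤ 2), the rust remover gel falls in Class 8.
The etching solution has pH 12.4, which is ≥ 11.5, so it is Class 8 (Corrosive).
Burn rate 3.2 mm/s meets the Class 4.1 criterion (Flammable Solid), so the metal-powder blend is Class 4.1.
Total Class 8: (two 3 fl oz containers = 177.6 mL) + (three 2.4 fl oz containers = 213.12 mL) = 390.72 mL.
390.72 mL ≤ 500 mL (passenger aircraft limit, Class 8) — within limit.
Class 4.1 quantity: two 45.5 kg packs = 91 kg.
91 kg ≤ 100 kg (passenger aircraft limit, Class 4.1) — within limit.
The segregation rule (Class 8 with Class 3) does not apply to Class 8 with Class 4.1.
Every hazard class is within its passenger aircraft limit and no segregation rule is violated.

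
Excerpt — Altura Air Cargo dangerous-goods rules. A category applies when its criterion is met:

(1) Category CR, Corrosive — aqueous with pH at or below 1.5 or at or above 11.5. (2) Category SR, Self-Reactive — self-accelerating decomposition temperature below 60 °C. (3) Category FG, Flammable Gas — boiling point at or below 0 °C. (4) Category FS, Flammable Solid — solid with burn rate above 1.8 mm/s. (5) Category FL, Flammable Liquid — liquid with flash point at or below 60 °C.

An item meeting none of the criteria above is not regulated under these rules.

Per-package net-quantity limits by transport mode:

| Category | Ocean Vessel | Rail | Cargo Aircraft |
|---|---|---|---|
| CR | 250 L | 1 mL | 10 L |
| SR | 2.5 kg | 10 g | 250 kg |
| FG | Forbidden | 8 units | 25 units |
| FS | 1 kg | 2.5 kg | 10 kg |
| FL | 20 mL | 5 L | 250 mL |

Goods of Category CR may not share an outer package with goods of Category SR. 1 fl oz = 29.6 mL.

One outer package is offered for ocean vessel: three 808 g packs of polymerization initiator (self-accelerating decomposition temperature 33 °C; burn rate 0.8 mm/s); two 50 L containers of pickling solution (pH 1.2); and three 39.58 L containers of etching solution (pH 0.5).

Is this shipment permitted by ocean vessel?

Self-accelerating decomposition temperature 33 °C meets the Category SR criterion (Self-Reactive), so the polymerization initiator is Category SR.
With pH 1.2 (≤ 1.5), the pickling solution falls in Category CR.
The etching solution has pH 0.5, which is ≤ 1.5, so it is Category CR (Corrosive).
Total Category CR: (two 50 L containers = 100 L) + (three 39.58 L containers = 118.74 L) = 218.74 L.
218.74 L is within the ocean vessel limit of 250 L for Category CR.
Category SR quantity: three 808 g packs = 2.424 kg.
2.424 kg is within the ocean vessel limit of 2.5 kg for Category SR.
Category CR and Category SR may not share an outer package.

No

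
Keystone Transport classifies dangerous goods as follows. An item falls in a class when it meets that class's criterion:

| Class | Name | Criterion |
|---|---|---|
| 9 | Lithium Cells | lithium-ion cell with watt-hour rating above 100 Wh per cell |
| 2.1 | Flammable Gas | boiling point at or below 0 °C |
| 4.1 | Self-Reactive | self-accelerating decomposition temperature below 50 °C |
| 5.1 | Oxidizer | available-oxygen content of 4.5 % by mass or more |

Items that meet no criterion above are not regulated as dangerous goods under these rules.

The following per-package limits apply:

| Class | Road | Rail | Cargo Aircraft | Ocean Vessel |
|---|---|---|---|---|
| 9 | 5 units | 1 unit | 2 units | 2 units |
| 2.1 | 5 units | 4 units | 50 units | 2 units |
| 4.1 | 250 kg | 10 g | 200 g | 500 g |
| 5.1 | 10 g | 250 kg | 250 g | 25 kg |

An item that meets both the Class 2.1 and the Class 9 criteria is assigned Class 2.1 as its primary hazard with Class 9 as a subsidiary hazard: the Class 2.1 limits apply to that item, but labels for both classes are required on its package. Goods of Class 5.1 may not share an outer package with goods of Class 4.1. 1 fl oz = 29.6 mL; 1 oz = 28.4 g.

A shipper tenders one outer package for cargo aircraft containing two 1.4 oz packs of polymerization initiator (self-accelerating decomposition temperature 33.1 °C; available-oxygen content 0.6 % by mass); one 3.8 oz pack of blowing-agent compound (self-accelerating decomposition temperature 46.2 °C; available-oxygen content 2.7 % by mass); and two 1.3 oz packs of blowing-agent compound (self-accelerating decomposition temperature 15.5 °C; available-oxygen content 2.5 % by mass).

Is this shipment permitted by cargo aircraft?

Self-accelerating decomposition temperature 33.1 °C meets the Class 4.1 criterion (Self-Reactive), so the polymerization initiator is Class 4.1.
The blowing-agent compound has self-accelerating decomposition temperature 46.2 °C, which is < 50 °C, so it is Class 4.1 (Self-Reactive).
The blowing-agent compound has self-accelerating decomposition temperature 15.5 °C, which is < 50 °C, so it is Class 4.1 (Self-Reactive).
Class 4.1 net quantity: (two 1.4 oz packs = 79.52 g) + (one 3.8 oz pack = 107.92 g) + (two 1.3 oz packs = 73.84 g) = 261.28 g.
That exceeds the Class 4.1 cargo aircraft limit of 200 g.

No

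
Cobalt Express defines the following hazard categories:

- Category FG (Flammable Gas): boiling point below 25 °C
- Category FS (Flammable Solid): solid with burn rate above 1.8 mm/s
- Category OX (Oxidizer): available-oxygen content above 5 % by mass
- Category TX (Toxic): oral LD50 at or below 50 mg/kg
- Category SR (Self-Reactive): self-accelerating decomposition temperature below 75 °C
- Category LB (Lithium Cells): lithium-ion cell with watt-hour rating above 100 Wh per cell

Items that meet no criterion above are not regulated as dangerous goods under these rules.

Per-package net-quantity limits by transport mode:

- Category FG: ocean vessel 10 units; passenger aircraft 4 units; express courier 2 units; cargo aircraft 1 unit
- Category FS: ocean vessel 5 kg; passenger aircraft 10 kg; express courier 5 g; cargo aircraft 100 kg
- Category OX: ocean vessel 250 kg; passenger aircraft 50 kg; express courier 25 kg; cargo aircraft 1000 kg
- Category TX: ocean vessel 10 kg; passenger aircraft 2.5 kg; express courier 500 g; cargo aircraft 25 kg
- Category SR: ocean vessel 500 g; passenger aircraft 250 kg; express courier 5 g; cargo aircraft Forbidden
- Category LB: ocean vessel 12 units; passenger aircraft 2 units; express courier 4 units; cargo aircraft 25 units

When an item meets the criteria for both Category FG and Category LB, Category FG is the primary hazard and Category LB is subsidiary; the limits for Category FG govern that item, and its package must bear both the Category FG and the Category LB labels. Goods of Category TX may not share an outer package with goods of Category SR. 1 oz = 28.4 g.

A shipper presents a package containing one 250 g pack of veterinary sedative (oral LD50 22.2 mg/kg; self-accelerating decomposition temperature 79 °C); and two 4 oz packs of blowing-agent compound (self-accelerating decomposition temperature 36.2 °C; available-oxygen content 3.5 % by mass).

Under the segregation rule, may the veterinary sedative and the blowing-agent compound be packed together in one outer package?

No

The veterinary sedative has oral LD50 22.2 mg/kg, which is ≤ 50 mg/kg, so it is Category TX (Toxic).
Blowing-agent compound: self-accelerating decomposition temperature 36.2 °C < 75 °C → Category SR (Self-Reactive).
Category TX and Category SR may not share an outer package.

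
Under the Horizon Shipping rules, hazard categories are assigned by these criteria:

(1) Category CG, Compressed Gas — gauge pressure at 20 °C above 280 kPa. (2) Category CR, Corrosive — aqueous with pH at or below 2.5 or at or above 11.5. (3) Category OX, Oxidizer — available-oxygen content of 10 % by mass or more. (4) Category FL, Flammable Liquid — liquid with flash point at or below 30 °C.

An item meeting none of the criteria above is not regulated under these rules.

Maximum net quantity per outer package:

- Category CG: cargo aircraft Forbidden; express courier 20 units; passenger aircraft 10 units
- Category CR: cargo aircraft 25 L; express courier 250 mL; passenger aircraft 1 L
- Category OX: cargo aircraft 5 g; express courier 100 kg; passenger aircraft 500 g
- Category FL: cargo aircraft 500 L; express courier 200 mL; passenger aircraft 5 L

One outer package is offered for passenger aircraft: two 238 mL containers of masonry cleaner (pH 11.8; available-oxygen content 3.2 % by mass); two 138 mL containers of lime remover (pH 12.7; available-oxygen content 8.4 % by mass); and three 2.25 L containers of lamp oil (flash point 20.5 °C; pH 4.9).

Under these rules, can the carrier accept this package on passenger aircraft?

Masonry cleaner: pH 11.8 ≥ 11.5 → Category CR (Corrosive).
With pH 12.7 (≥ 11.5), the lime remover falls in Category CR.
Flash point 20.5 °C meets the Category FL criterion (Flammable Liquid), so the lamp oil is Category FL.
Category CR net quantity: (two 238 mL containers = 476 mL) + (two 138 mL containers = 276 mL) = 752 mL.
752 mL is within the passenger aircraft limit of 1 L for Category CR.
Category FL quantity: three 2.25 L containers = 6.75 L.
6.75 L > 5 L (passenger aircraft limit, Category FL) — over the limit.

No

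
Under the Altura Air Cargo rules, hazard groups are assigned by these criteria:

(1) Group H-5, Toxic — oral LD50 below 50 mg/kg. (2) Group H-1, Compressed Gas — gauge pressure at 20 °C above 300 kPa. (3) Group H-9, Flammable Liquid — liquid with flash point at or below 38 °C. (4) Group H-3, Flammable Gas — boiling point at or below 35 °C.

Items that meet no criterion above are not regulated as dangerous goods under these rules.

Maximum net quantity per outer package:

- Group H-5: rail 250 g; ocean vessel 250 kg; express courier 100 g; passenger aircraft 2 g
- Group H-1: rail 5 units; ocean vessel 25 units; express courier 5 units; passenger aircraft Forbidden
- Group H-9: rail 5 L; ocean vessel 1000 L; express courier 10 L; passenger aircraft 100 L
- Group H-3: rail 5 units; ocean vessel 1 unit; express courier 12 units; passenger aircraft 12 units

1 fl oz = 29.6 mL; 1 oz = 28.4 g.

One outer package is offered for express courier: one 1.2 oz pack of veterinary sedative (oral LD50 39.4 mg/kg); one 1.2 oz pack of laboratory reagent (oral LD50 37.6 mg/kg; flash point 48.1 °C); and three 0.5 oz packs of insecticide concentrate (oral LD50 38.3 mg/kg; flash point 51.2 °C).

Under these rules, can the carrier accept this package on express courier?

No

Veterinary sedative: oral LD50 39.4 mg/kg < 50 mg/kg → Group H-5 (Toxic).
The laboratory reagent has oral LD50 37.6 mg/kg, which is < 50 mg/kg, so it is Group H-5 (Toxic).
Insecticide concentrate: oral LD50 38.3 mg/kg < 50 mg/kg → Group H-5 (Toxic).
Total Group H-5: (one 1.2 oz pack = 34.08 g) + (one 1.2 oz pack = 34.08 g) + (three 0.5 oz packs = 42.6 g) = 110.76 g.
110.76 g exceeds the express courier limit of 100 g for Group H-5.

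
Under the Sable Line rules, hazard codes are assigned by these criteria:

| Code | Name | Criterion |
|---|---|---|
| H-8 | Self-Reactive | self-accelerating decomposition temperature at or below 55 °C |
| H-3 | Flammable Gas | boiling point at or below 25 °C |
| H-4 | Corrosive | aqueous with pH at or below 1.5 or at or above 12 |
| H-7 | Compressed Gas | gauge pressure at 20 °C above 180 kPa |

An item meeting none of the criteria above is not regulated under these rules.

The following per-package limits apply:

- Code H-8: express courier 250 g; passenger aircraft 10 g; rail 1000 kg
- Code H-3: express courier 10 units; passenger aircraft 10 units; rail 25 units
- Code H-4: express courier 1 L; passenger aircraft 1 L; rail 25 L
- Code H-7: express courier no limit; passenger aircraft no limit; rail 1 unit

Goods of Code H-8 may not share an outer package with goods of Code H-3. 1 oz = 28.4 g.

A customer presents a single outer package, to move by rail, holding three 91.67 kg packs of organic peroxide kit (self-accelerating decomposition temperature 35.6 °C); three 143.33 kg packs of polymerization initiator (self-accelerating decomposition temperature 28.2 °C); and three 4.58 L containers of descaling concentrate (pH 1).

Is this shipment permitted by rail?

With self-accelerating decomposition temperature 35.6 °C (≤ 55 °C), the organic peroxide kit falls in Code H-8.
Polymerization initiator: self-accelerating decomposition temperature 28.2 °C ≤ 55 °C → Code H-8 (Self-Reactive).
The descaling concentrate has pH 1, which is ≤ 1.5, so it is Code H-4 (Corrosive).
Code H-4 quantity: three 4.58 L containers = 13.74 L.
13.74 L is within the rail limit of 25 L for Code H-4.
Code H-8 net quantity: (three 91.67 kg packs = 275.01 kg) + (three 143.33 kg packs = 429.99 kg) = 705 kg.
705 kg is within the rail limit of 1000 kg for Code H-8.
The segregation rule (Code H-8 with Code H-3) does not apply to Code H-4 with Code H-8.
Every hazard code is within its rail limit and no segregation rule is violated.

Yes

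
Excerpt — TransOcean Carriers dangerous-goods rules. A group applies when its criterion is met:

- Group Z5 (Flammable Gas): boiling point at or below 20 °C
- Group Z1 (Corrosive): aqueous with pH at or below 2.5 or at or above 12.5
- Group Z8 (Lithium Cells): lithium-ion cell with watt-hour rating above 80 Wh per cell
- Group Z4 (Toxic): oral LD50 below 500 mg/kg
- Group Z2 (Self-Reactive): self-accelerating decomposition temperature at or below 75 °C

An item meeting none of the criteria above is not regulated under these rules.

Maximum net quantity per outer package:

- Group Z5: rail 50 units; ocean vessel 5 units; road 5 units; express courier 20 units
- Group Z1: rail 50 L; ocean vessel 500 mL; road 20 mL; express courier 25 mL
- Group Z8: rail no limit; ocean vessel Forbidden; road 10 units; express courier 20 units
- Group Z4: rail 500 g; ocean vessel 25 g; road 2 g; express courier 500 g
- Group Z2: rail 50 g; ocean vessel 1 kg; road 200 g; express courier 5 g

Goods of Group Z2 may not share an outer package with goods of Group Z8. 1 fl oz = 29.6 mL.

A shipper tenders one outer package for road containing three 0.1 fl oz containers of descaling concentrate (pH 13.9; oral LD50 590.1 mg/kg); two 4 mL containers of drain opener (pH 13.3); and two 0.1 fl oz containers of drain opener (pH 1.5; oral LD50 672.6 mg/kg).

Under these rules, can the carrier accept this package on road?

No

Descaling concentrate: pH 13.9 ≥ 12.5 → Group Z1 (Corrosive).
Drain opener: pH 13.3 ≥ 12.5 → Group Z1 (Corrosive).
With pH 1.5 (≤ 2.5), the drain opener falls in Group Z1.
Total Group Z1: (three 0.1 fl oz containers = 8.88 mL) + (two 4 mL containers = 8 mL) + (two 0.1 fl oz containers = 5.92 mL) = 22.8 mL.
That exceeds the Group Z1 road limit of 20 mL.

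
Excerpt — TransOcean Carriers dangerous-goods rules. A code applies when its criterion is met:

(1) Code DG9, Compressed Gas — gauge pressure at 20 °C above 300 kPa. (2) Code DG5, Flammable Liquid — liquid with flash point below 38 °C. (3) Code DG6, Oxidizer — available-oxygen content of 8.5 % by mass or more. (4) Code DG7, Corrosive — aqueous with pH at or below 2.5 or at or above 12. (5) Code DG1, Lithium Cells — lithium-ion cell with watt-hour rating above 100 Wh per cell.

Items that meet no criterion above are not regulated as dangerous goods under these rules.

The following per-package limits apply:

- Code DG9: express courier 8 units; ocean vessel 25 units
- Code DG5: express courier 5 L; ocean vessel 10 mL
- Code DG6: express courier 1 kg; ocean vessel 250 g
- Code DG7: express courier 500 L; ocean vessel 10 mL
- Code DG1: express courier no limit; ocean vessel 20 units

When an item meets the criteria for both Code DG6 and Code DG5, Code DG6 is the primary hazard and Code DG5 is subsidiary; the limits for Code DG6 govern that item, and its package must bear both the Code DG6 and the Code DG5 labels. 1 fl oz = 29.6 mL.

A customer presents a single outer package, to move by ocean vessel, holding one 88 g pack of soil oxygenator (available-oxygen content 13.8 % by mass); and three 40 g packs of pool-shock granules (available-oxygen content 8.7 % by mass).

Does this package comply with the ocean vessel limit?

The soil oxygenator has available-oxygen content 13.8 % by mass, which is ≥ 8.5 % by mass, so it is Code DG6 (Oxidizer).
With available-oxygen content 8.7 % by mass (≥ 8.5 % by mass), the pool-shock granules fall in Code DG6.
Code DG6 net quantity: 88 g + (three 40 g packs = 120 g) = 208 g.
208 g is within the ocean vessel limit of 250 g for Code DG6.

Yes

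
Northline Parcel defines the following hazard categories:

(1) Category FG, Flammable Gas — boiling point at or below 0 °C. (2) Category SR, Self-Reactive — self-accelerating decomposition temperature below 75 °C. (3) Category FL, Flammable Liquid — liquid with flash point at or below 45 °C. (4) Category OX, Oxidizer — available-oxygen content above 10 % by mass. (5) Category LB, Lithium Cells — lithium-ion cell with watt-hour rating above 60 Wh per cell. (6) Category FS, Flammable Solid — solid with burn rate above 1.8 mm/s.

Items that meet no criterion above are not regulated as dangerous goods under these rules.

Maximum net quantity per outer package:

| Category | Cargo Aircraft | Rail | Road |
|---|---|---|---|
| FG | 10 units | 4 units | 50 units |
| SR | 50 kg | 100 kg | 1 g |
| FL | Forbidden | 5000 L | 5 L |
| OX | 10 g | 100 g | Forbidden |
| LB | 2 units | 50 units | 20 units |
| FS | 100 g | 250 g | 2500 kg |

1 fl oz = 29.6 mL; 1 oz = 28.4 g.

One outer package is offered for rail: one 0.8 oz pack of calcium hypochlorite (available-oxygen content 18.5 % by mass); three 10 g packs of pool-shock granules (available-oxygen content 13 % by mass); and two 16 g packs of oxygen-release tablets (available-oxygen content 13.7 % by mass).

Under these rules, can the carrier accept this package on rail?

The calcium hypochlorite has available-oxygen content 18.5 % by mass, which is > 10 % by mass, so it is Category OX (Oxidizer).
Pool-shock granules: available-oxygen content 13 % by mass > 10 % by mass → Category OX (Oxidizer).
With available-oxygen content 13.7 % by mass (> 10 % by mass), the oxygen-release tablets fall in Category OX.
Total Category OX: (one 0.8 oz pack = 22.72 g) + (three 10 g packs = 30 g) + (two 16 g packs = 32 g) = 84.72 g.
84.72 g is within the rail limit of 100 g for Category OX.

Yes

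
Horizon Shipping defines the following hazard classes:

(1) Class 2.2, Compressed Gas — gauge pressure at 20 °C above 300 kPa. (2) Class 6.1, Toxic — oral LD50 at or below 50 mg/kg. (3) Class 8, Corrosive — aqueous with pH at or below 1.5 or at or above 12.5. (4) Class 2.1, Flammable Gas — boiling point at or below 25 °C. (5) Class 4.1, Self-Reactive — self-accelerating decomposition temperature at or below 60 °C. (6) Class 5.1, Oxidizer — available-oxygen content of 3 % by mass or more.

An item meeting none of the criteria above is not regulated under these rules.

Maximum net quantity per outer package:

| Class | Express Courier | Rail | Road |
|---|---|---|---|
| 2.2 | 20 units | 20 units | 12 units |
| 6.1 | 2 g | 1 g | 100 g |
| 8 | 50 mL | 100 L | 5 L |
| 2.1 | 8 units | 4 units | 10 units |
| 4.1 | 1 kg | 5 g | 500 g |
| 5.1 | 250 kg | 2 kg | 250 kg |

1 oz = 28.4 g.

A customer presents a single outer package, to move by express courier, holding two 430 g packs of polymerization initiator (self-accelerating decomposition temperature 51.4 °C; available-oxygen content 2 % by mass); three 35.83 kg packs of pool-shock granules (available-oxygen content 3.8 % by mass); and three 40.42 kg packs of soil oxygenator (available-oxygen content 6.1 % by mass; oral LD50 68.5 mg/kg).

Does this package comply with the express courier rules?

The polymerization initiator has self-accelerating decomposition temperature 51.4 °C, which is ≤ 60 °C, so it is Class 4.1 (Self-Reactive).
Available-oxygen content 3.8 % by mass meets the Class 5.1 criterion (Oxidizer), so the pool-shock granules are Class 5.1.
The soil oxygenator has available-oxygen content 6.1 % by mass, which is ≥ 3 % by mass, so it is Class 5.1 (Oxidizer).
Total Class 5.1: (three 35.83 kg packs = 107.49 kg) + (three 40.42 kg packs = 121.26 kg) = 228.75 kg.
That is within the Class 5.1 express courier limit of 250 kg.
Class 4.1 quantity: two 430 g packs = 860 g.
That is within the Class 4.1 express courier limit of 1 kg.
Every hazard class is within its express courier limit and no segregation rule is violated.

Yes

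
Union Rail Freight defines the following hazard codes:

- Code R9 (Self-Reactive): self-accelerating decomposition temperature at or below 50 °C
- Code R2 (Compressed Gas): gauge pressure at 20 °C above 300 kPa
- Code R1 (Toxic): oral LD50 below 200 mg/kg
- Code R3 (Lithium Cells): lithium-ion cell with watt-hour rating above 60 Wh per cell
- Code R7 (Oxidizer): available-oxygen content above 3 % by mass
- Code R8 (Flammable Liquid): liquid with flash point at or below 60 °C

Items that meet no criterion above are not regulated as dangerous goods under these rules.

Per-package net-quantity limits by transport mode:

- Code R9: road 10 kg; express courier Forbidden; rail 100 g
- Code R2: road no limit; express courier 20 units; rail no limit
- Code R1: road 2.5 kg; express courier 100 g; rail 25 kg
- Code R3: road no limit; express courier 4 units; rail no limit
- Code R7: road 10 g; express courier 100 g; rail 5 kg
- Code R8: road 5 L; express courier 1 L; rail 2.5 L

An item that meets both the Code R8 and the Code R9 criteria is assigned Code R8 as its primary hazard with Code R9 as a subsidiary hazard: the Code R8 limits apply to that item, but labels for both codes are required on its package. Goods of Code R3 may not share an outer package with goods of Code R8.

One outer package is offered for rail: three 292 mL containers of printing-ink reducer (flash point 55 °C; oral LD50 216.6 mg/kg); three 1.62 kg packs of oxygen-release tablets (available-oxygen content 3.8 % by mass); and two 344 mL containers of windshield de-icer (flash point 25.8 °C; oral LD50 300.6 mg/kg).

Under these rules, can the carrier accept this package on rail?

Yes

With flash point 55 °C (≤ 60 °C), the printing-ink reducer falls in Code R8.
The oxygen-release tablets have available-oxygen content 3.8 % by mass, which is > 3 % by mass, so they are Code R7 (Oxidizer).
With flash point 25.8 °C (≤ 60 °C), the windshield de-icer falls in Code R8.
Code R7 quantity: three 1.62 kg packs = 4.86 kg.
4.86 kg ≤ 5 kg (rail limit, Code R7) — within limit.
Code R8 net quantity: (three 292 mL containers = 876 mL) + (two 344 mL containers = 688 mL) = 1.564 L.
1.564 L ≤ 2.5 L (rail limit, Code R8) — within limit.
The segregation rule (Code R3 with Code R8) does not apply to Code R7 with Code R8.
Every hazard code is within its rail limit and no segregation rule is violated.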